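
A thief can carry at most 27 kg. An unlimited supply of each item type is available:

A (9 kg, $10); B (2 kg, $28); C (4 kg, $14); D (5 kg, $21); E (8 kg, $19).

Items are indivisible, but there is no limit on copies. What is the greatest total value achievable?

$364

Best value-per-unit is B at 28/2, and filling with it alone uses weight 13×2=26. No mix of the others beats 13×28 = 364.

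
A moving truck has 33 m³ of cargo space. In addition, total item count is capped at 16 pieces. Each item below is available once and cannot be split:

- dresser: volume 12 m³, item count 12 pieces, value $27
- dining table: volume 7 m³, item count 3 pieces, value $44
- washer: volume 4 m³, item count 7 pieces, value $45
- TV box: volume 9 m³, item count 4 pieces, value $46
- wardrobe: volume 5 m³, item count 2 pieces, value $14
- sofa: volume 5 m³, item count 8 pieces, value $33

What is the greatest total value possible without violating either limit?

$149

Feasible sets respecting both limits:
- dining table+washer+TV box+wardrobe: volume 25, item count 16, value 149
- dining table+washer+TV box: volume 20, item count 14, value 135
- dining table+TV box+sofa: volume 21, item count 15, value 123
- washer+TV box+wardrobe: volume 18, item count 13, value 105
Best: $149.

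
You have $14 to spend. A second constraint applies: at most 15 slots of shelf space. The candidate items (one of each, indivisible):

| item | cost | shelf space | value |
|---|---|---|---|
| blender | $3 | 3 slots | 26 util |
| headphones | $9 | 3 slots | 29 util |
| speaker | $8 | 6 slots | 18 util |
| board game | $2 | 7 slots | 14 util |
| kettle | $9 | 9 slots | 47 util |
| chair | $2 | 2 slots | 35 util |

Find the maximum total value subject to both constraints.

108 util

Feasible sets respecting both limits:
- blender+kettle+chair: cost 14, shelf space 14, value 108
- blender+headphones+chair: cost 14, shelf space 8, value 90
- kettle+chair: cost 11, shelf space 11, value 82
- blender+speaker+chair: cost 13, shelf space 11, value 79
Best: 108 util.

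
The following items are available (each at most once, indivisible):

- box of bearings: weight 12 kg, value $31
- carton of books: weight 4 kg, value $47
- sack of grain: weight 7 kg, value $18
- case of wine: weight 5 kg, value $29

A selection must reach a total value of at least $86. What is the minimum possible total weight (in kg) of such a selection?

Subsets with value ≥ 86, sorted by total weight:
- carton of books+sack of grain+case of wine: weight 16, value 94
- box of bearings+carton of books+case of wine: weight 21, value 107
Minimum weight: 16 kg.

16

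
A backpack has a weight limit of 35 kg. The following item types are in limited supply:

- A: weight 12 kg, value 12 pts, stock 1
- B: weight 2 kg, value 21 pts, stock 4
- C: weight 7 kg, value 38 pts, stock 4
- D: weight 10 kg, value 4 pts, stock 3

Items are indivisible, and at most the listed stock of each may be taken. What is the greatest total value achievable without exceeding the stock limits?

Top feasible selections:
- 3×B + 4×C: weight 34, value 215
- 4×B + 3×C: weight 29, value 198
- 2×B + 4×C: weight 32, value 194
Best: 215 pts.

215 pts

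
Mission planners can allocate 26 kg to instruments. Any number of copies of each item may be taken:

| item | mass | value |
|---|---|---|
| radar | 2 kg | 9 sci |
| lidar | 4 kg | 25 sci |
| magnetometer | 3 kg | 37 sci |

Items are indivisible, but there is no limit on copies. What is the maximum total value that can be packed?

Best value-per-unit is magnetometer at 37/3; filling with it alone gives 8×37 = 296.
Optimal mix: 1×radar + 8×magnetometer → mass 26, value 305.

305 sci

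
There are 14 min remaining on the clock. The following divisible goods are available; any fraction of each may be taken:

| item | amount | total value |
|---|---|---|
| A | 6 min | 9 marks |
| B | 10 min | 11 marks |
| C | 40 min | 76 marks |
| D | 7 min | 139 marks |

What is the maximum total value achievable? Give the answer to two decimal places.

152.30

Take in order of value per unit:
- D (139/7 per unit): all 7 → value 139, running total 139.00
- C (76/40 per unit): 7 of 40 → value 7×76/40 = 13.3000, running total 152.30
Total 152.30.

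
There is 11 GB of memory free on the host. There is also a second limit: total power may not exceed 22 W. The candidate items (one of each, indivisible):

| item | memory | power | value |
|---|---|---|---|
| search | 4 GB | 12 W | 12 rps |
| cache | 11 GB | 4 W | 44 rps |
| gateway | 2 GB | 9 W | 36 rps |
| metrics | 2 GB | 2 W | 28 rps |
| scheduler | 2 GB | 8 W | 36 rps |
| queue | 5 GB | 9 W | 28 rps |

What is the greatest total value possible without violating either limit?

100 rps

Feasible sets respecting both limits:
- gateway+metrics+scheduler: memory 6, power 19, value 100
- gateway+metrics+queue: memory 9, power 20, value 92
- metrics+scheduler+queue: memory 9, power 19, value 92
- search+metrics+scheduler: memory 8, power 22, value 76
Best: 100 rps.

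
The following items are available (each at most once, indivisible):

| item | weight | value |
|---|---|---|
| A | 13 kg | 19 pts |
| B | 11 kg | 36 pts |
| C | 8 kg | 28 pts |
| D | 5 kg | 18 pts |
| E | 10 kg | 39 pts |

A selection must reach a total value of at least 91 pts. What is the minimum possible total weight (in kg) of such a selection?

26

Subsets with value ≥ 91, sorted by total weight:
- B+D+E: weight 26, value 93
- B+C+E: weight 29, value 103
- B+C+D+E: weight 34, value 121
Minimum weight: 26 kg.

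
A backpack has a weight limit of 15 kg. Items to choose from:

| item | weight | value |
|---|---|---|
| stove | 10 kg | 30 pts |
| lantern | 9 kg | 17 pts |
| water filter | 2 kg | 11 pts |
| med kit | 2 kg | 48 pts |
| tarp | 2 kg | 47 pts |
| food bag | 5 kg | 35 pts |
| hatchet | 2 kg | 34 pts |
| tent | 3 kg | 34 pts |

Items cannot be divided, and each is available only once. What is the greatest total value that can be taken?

198 pts

This is a 0/1 knapsack; check combinations near the capacity.
- med kit+tarp+food bag+hatchet+tent: weight 2+2+5+2+3=14, value 48+47+35+34+34=198
- water filter+med kit+tarp+food bag+hatchet: weight 2+2+2+5+2=13, value 11+48+47+35+34=175
- water filter+med kit+tarp+food bag+tent: weight 2+2+2+5+3=14, value 11+48+47+35+34=175
- water filter+med kit+tarp+hatchet+tent: weight 2+2+2+2+3=11, value 11+48+47+34+34=174
Best: 198 pts.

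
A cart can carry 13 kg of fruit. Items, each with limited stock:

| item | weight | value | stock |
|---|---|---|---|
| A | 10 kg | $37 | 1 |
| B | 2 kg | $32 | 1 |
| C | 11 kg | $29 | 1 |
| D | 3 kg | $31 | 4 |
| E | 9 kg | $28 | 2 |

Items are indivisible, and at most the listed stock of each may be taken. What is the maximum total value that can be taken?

Best selections within weight 13 and stock limits:
- 1×B + 3×D: weight 11, value 125
- 4×D: weight 12, value 124
- 1×B + 2×D: weight 8, value 94
Best: $125.

$125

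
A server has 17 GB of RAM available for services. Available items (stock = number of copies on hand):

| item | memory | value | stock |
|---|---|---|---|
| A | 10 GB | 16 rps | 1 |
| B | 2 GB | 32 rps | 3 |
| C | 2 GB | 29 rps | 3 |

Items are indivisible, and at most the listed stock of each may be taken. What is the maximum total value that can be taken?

Top feasible selections:
- 3×B + 3×C: memory 12, value 183
- 3×B + 2×C: memory 10, value 154
- 2×B + 3×C: memory 10, value 151
Best: 183 rps.

183 rps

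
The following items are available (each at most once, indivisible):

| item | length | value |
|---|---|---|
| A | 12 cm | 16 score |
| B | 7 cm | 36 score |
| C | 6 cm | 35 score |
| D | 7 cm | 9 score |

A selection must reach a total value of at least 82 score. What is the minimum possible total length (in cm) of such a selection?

25

Subsets with value ≥ 82, sorted by total length:
- A+B+C: length 25, value 87
- A+B+C+D: length 32, value 96
Minimum length: 25 cm.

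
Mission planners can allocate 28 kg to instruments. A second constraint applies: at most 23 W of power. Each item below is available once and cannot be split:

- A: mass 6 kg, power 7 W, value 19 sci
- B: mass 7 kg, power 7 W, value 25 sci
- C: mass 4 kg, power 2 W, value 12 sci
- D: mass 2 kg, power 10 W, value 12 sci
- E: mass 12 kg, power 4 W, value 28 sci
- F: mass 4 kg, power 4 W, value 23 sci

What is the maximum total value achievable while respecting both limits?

88 sci

Feasible sets respecting both limits:
- B+C+E+F: mass 27, power 17, value 88
- A+C+E+F: mass 26, power 17, value 82
- A+B+C+F: mass 21, power 20, value 79
Best: 88 sci.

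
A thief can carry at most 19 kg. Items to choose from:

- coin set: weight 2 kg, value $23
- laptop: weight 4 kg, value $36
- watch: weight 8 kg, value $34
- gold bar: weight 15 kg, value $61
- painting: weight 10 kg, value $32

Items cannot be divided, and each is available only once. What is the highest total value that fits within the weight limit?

Check high-value combinations within 19 kg:
- laptop+gold bar: weight 4+15=19, value 36+61=97
- coin set+laptop+watch: weight 2+4+8=14, value 23+36+34=93
- coin set+laptop+painting: weight 2+4+10=16, value 23+36+32=91
- coin set+gold bar: weight 2+15=17, value 23+61=84
- laptop+watch: weight 4+8=12, value 36+34=70
Best: $97.

$97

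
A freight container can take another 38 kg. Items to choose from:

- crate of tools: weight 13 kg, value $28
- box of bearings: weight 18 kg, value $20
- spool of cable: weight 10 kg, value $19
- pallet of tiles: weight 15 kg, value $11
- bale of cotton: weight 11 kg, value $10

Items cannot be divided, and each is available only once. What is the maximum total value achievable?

Check high-value combinations within 38 kg:
- crate of tools+spool of cable+pallet of tiles: weight 13+10+15=38, value 28+19+11=58
- crate of tools+spool of cable+bale of cotton: weight 13+10+11=34, value 28+19+10=57
- crate of tools+box of bearings: weight 13+18=31, value 28+20=48
Best: $58.

$58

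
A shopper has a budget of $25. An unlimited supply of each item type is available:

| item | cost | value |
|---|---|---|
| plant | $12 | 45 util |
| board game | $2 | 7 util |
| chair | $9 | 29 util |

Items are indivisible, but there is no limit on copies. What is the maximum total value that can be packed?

90 util

Best value-per-unit is plant at 45/12, and filling with it alone uses cost 2×12=24. No mix of the others beats 2×45 = 90.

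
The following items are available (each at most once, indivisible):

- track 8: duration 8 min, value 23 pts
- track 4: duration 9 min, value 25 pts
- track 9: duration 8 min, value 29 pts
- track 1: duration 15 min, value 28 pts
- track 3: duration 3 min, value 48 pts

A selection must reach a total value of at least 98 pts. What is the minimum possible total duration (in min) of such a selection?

Subsets with value ≥ 98, sorted by total duration:
- track 8+track 9+track 3: duration 19, value 100
- track 4+track 9+track 3: duration 20, value 102
Minimum duration: 19 min.

19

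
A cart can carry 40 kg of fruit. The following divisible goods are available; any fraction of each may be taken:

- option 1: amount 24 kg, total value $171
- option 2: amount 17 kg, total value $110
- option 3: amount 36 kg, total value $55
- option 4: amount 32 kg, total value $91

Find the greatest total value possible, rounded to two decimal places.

274.53

Take in order of value per unit:
- option 1 (171/24 per unit): all 24 → value 171, running total 171.00
- option 2 (110/17 per unit): 16 of 17 → value 16×110/17 = 103.5294, running total 274.53
Total 274.53.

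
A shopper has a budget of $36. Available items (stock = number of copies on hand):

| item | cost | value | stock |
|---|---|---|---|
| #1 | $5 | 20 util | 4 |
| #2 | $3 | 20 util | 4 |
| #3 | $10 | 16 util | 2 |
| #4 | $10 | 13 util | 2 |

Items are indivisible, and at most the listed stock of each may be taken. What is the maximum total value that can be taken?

Top feasible selections:
- 4×#1 + 4×#2: cost 32, value 160
- 3×#1 + 4×#2: cost 27, value 140
Best: 160 util.

160 util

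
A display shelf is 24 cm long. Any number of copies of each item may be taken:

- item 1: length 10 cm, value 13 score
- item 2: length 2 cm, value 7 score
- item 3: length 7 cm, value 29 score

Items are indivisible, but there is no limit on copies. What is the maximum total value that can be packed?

94 score

Best value-per-unit is item 3 at 29/7; filling with it alone gives 3×29 = 87.
Optimal mix: 1×item 2 + 3×item 3 → length 23, value 94.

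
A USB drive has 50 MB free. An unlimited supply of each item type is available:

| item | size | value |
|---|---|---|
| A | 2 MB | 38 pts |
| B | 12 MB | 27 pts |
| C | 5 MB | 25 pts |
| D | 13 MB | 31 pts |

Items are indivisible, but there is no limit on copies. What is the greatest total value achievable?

950 pts

Best value-per-unit is A at 38/2, and filling with it alone uses size 25×2=50. No mix of the others beats 25×38 = 950.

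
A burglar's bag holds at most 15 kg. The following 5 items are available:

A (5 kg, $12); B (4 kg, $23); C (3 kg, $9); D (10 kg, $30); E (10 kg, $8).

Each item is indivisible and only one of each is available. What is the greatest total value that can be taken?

Check high-value combinations within 15 kg:
- B+D: weight 4+10=14, value 23+30=53
- A+B+C: weight 5+4+3=12, value 12+23+9=44
- A+D: weight 5+10=15, value 12+30=42
Best: $53.

$53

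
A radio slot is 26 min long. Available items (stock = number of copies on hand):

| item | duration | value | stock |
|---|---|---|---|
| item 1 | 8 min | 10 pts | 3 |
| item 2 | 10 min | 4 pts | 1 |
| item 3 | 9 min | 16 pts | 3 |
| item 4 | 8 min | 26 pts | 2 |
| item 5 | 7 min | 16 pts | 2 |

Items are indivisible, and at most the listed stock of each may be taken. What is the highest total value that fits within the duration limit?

Best selections within duration 26 and stock limits:
- 2×item 4 + 1×item 5: duration 23, value 68
- 1×item 3 + 2×item 4: duration 25, value 68
- 1×item 1 + 2×item 4: duration 24, value 62
- 1×item 4 + 2×item 5: duration 22, value 58
Best: 68 pts.

68 pts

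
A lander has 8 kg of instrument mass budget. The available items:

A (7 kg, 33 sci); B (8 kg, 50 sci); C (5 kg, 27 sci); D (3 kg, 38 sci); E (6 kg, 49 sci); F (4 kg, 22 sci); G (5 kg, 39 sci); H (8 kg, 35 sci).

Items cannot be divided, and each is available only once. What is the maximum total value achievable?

Check high-value combinations within 8 kg:
- D+G: mass 3+5=8, value 38+39=77
- C+D: mass 5+3=8, value 27+38=65
- D+F: mass 3+4=7, value 38+22=60
Best: 77 sci.

77 sci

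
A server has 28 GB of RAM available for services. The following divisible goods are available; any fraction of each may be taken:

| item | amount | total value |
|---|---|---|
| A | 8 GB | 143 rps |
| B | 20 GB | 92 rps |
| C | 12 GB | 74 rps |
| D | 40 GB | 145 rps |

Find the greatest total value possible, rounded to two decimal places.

253.80

Take in order of value per unit:
- A (143/8 per unit): all 8 → value 143, running total 143.00
- C (74/12 per unit): all 12 → value 74, running total 217.00
- B (92/20 per unit): 8 of 20 → value 8×92/20 = 36.8000, running total 253.80
Total 253.80.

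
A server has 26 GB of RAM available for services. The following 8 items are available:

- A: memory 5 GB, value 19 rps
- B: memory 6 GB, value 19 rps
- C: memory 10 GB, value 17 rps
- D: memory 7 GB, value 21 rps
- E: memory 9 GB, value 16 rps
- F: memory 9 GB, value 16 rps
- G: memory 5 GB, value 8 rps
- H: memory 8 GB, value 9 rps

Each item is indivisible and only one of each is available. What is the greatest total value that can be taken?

Check high-value combinations within 26 GB:
- A+B+D+H: memory 5+6+7+8=26, value 19+19+21+9=68
- A+B+D+G: memory 5+6+7+5=23, value 19+19+21+8=67
- A+D+E+G: memory 5+7+9+5=26, value 19+21+16+8=64
Best: 68 rps.

68 rps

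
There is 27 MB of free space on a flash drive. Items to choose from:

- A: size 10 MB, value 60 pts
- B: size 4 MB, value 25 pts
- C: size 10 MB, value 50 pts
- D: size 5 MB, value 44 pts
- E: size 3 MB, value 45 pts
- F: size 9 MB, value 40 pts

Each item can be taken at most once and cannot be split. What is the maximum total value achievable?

Check high-value combinations within 27 MB:
- A+D+E+F: size 10+5+3+9=27, value 60+44+45+40=189
- A+B+C+E: size 10+4+10+3=27, value 60+25+50+45=180
- C+D+E+F: size 10+5+3+9=27, value 50+44+45+40=179
- A+B+D+E: size 10+4+5+3=22, value 60+25+44+45=174
- A+B+E+F: size 10+4+3+9=26, value 60+25+45+40=170
Best: 189 pts.

189 pts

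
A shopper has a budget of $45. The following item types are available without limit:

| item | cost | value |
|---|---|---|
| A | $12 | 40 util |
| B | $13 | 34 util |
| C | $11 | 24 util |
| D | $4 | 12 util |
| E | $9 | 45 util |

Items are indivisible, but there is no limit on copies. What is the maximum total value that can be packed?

Best value-per-unit is E at 45/9, and filling with it alone uses cost 5×9=45. No mix of the others beats 5×45 = 225.

225 util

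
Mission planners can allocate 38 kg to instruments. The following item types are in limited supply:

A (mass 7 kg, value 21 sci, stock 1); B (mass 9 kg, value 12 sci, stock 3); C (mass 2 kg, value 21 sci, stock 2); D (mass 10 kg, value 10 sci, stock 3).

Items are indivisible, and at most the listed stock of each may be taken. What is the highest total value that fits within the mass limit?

99 sci

Best selections within mass 38 and stock limits:
- 1×A + 3×B + 2×C: mass 38, value 99
- 1×A + 2×B + 2×C: mass 29, value 87
- 1×A + 1×B + 2×C + 1×D: mass 30, value 85
- 1×A + 2×C + 2×D: mass 31, value 83
Best: 99 sci.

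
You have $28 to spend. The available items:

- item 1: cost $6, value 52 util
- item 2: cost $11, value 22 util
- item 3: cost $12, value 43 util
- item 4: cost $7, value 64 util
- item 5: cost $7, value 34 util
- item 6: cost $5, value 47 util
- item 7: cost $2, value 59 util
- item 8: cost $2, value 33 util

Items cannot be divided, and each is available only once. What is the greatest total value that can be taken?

256 util

Check high-value combinations within $28:
- item 1+item 4+item 5+item 6+item 7: cost 6+7+7+5+2=27, value 52+64+34+47+59=256
- item 1+item 4+item 6+item 7+item 8: cost 6+7+5+2+2=22, value 52+64+47+59+33=255
- item 3+item 4+item 6+item 7+item 8: cost 12+7+5+2+2=28, value 43+64+47+59+33=246
Best: 256 util.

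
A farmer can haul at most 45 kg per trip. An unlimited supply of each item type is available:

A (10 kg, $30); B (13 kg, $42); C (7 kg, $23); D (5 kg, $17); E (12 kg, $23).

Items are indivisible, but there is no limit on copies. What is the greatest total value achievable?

Best value-per-unit is D at 17/5, and filling with it alone uses weight 9×5=45. No mix of the others beats 9×17 = 153.

$153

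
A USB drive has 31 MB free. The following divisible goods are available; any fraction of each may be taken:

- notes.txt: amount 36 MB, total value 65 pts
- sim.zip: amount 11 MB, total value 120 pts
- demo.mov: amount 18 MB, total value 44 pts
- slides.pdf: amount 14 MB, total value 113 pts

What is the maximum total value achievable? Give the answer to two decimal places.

247.67

Take in order of value per unit:
- sim.zip (120/11 per unit): all 11 → value 120, running total 120.00
- slides.pdf (113/14 per unit): all 14 → value 113, running total 233.00
- demo.mov (44/18 per unit): 6 of 18 → value 6×44/18 = 14.6667, running total 247.67
Total 247.67.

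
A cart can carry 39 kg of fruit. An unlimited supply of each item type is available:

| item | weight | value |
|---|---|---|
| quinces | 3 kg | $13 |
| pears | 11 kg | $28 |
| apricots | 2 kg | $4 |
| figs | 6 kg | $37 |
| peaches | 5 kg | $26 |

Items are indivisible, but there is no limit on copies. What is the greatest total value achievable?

$235

Best value-per-unit is figs at 37/6; filling with it alone gives 6×37 = 222.
Optimal mix: 1×quinces + 6×figs → weight 39, value 235.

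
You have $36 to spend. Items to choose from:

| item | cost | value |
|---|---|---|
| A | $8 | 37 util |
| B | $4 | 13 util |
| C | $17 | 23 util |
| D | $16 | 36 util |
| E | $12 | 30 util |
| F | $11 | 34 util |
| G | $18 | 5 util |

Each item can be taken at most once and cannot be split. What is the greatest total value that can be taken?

Check high-value combinations within $36:
- A+B+E+F: cost 8+4+12+11=35, value 37+13+30+34=114
- A+D+F: cost 8+16+11=35, value 37+36+34=107
- A+D+E: cost 8+16+12=36, value 37+36+30=103
- A+E+F: cost 8+12+11=31, value 37+30+34=101
Best: 114 util.

114 util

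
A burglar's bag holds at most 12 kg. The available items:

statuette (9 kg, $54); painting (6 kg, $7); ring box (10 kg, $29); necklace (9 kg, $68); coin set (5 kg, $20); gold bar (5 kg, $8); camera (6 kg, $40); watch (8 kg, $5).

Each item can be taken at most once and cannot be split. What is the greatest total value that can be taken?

Check high-value combinations within 12 kg:
- necklace: weight 9, value 68
- coin set+camera: weight 5+6=11, value 20+40=60
- statuette: weight 9, value 54
- gold bar+camera: weight 5+6=11, value 8+40=48
- painting+camera: weight 6+6=12, value 7+40=47
Best: $68.

$68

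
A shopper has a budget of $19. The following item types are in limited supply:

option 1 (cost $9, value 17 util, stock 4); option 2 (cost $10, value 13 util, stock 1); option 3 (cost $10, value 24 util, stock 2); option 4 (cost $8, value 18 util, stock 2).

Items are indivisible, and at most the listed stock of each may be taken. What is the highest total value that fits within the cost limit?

Top feasible selections:
- 1×option 3 + 1×option 4: cost 18, value 42
- 1×option 1 + 1×option 3: cost 19, value 41
- 2×option 4: cost 16, value 36
- 1×option 1 + 1×option 4: cost 17, value 35
Best: 42 util.

42 util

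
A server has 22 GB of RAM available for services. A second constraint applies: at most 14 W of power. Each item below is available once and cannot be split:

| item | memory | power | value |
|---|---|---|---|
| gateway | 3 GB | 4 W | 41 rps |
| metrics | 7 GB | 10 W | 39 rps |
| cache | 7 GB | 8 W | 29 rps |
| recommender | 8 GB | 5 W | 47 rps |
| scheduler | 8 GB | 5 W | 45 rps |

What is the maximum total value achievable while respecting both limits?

Feasible sets respecting both limits:
- gateway+recommender+scheduler: memory 19, power 14, value 133
- recommender+scheduler: memory 16, power 10, value 92
- gateway+recommender: memory 11, power 9, value 88
- gateway+scheduler: memory 11, power 9, value 86
Best: 133 rps.

133 rps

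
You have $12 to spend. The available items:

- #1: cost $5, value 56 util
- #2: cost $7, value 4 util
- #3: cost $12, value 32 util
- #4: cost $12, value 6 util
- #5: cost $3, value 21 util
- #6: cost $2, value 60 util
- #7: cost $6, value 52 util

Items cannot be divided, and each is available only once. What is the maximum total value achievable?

137 util

Check high-value combinations within $12:
- #1+#5+#6: cost 5+3+2=10, value 56+21+60=137
- #5+#6+#7: cost 3+2+6=11, value 21+60+52=133
- #1+#6: cost 5+2=7, value 56+60=116
Best: 137 util.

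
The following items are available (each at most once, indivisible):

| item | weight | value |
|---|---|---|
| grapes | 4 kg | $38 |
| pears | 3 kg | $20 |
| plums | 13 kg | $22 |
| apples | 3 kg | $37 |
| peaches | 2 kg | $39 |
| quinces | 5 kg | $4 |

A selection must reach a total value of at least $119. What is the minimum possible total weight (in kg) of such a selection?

Subsets with value ≥ 119, sorted by total weight:
- grapes+pears+apples+peaches: weight 12, value 134
- grapes+pears+apples+peaches+quinces: weight 17, value 138
- grapes+plums+apples+peaches: weight 22, value 136
- grapes+pears+plums+peaches: weight 22, value 119
Minimum weight: 12 kg.

12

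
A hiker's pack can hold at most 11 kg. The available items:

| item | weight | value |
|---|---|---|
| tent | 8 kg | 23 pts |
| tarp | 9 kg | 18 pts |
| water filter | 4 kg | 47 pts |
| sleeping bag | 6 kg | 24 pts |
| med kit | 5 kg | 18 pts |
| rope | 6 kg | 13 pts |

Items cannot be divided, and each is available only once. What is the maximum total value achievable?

71 pts

Check high-value combinations within 11 kg:
- water filter+sleeping bag: weight 4+6=10, value 47+24=71
- water filter+med kit: weight 4+5=9, value 47+18=65
- water filter+rope: weight 4+6=10, value 47+13=60
Best: 71 pts.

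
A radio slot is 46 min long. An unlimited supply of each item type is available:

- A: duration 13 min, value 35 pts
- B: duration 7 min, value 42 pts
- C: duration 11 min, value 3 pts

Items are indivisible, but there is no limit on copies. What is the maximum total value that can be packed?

Best value-per-unit is B at 42/7, and filling with it alone uses duration 6×7=42. No mix of the others beats 6×42 = 252.

252 pts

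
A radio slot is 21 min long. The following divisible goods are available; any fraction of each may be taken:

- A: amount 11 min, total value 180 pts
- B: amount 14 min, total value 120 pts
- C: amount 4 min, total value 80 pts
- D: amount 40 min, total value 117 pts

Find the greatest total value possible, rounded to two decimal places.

Take in order of value per unit:
- C (80/4 per unit): all 4 → value 80, running total 80.00
- A (180/11 per unit): all 11 → value 180, running total 260.00
- B (120/14 per unit): 6 of 14 → value 6×120/14 = 51.4286, running total 311.43
Total 311.43.

311.43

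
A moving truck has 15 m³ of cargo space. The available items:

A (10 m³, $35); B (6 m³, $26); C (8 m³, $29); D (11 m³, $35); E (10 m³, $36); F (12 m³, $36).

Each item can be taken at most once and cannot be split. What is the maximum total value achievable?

Check high-value combinations within 15 m³:
- B+C: volume 6+8=14, value 26+29=55
- E: volume 10, value 36
- F: volume 12, value 36
- A: volume 10, value 35
Best: $55.

$55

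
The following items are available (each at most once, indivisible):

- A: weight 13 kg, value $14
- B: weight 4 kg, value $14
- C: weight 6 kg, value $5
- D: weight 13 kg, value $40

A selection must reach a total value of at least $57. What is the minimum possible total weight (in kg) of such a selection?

Subsets with value ≥ 57, sorted by total weight:
- B+C+D: weight 23, value 59
- A+B+D: weight 30, value 68
Minimum weight: 23 kg.

23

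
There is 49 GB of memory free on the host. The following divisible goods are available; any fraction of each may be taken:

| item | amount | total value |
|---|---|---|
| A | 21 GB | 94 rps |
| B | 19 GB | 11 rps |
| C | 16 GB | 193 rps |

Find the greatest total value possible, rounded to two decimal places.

Take in order of value per unit:
- C (193/16 per unit): all 16 → value 193, running total 193.00
- A (94/21 per unit): all 21 → value 94, running total 287.00
- B (11/19 per unit): 12 of 19 → value 12×11/19 = 6.9474, running total 293.95
Total 293.95.

293.95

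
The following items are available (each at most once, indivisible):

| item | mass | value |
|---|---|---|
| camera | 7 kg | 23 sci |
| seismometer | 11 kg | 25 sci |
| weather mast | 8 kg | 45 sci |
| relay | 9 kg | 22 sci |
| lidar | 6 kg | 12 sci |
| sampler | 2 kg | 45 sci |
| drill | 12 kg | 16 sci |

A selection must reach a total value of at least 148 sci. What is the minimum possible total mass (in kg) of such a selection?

Subsets with value ≥ 148, sorted by total mass:
- camera+seismometer+weather mast+lidar+sampler: mass 34, value 150
- seismometer+weather mast+relay+lidar+sampler: mass 36, value 149
Minimum mass: 34 kg.

34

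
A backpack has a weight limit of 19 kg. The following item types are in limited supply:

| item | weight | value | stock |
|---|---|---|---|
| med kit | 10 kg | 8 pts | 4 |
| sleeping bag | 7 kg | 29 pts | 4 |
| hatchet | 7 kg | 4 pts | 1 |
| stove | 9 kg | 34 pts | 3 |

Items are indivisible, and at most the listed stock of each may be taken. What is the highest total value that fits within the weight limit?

Top feasible selections:
- 2×stove: weight 18, value 68
- 1×sleeping bag + 1×stove: weight 16, value 63
Best: 68 pts.

68 pts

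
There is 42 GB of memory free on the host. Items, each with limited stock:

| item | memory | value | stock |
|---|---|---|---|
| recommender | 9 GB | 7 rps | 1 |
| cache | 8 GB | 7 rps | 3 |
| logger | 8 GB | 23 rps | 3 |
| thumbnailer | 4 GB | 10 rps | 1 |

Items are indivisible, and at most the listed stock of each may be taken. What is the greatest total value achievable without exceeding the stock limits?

86 rps

Top feasible selections:
- 1×cache + 3×logger + 1×thumbnailer: memory 36, value 86
- 1×recommender + 3×logger + 1×thumbnailer: memory 37, value 86
Best: 86 rps.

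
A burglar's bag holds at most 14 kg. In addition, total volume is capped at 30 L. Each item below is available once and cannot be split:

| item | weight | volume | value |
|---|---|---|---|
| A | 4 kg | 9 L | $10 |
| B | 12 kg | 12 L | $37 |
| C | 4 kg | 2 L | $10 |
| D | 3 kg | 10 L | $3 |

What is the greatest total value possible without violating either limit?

Feasible sets respecting both limits:
- B: weight 12, volume 12, value 37
- A+C+D: weight 11, volume 21, value 23
- A+C: weight 8, volume 11, value 20
- A+D: weight 7, volume 19, value 13
Best: $37.

$37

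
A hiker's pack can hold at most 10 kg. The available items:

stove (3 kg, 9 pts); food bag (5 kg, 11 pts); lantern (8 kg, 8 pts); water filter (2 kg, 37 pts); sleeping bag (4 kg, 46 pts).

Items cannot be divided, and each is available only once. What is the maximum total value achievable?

Check high-value combinations within 10 kg:
- stove+water filter+sleeping bag: weight 3+2+4=9, value 9+37+46=92
- water filter+sleeping bag: weight 2+4=6, value 37+46=83
- food bag+sleeping bag: weight 5+4=9, value 11+46=57
- stove+food bag+water filter: weight 3+5+2=10, value 9+11+37=57
Best: 92 pts.

92 pts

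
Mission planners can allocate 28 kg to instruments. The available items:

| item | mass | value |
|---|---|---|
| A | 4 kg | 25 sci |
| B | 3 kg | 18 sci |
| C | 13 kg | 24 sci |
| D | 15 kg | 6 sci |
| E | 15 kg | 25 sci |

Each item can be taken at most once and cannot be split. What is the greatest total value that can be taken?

68 sci

This is a 0/1 knapsack; check combinations near the capacity.
- A+B+E: mass 4+3+15=22, value 25+18+25=68
- A+B+C: mass 4+3+13=20, value 25+18+24=67
- A+E: mass 4+15=19, value 25+25=50
- A+C: mass 4+13=17, value 25+24=49
Best: 68 sci.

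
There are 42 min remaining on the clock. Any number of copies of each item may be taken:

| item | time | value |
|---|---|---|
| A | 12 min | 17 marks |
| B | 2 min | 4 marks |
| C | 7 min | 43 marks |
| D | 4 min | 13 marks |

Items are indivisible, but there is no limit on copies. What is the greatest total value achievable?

Best value-per-unit is C at 43/7, and filling with it alone uses time 6×7=42. No mix of the others beats 6×43 = 258.

258 marks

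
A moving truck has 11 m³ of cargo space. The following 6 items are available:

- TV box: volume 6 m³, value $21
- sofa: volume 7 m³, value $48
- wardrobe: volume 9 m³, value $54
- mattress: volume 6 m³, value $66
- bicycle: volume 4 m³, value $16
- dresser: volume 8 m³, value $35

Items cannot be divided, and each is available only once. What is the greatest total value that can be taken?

This is a 0/1 knapsack; check combinations near the capacity.
- mattress+bicycle: volume 6+4=10, value 66+16=82
- mattress: volume 6, value 66
- sofa+bicycle: volume 7+4=11, value 48+16=64
- wardrobe: volume 9, value 54
Best: $82.

$82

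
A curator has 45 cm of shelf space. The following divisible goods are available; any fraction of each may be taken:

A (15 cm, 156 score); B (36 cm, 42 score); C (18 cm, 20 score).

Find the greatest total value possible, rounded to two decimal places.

191.00

Take in order of value per unit:
- A (156/15 per unit): all 15 → value 156, running total 156.00
- B (42/36 per unit): 30 of 36 → value 30×42/36 = 35.0000, running total 191.00
Total 191.00.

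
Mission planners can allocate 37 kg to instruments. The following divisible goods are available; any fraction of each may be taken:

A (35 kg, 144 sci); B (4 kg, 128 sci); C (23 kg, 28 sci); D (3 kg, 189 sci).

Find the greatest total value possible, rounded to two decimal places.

440.43

Take in order of value per unit:
- D (189/3 per unit): all 3 → value 189, running total 189.00
- B (128/4 per unit): all 4 → value 128, running total 317.00
- A (144/35 per unit): 30 of 35 → value 30×144/35 = 123.4286, running total 440.43
Total 440.43.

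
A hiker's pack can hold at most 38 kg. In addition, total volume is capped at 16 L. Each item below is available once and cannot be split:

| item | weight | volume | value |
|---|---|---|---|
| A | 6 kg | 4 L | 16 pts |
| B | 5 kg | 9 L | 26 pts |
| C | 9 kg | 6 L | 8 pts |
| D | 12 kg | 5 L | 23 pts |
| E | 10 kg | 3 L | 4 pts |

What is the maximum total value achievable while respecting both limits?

Feasible sets respecting both limits:
- B+D: weight 17, volume 14, value 49
- A+C+D: weight 27, volume 15, value 47
- A+B+E: weight 21, volume 16, value 46
Best: 49 pts.

49 pts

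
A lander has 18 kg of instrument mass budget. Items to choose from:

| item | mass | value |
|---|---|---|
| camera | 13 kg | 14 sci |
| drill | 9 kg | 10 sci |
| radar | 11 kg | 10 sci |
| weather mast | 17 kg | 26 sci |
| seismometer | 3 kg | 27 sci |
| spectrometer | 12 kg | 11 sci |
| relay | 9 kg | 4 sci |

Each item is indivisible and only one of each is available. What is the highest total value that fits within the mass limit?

Check high-value combinations within 18 kg:
- camera+seismometer: mass 13+3=16, value 14+27=41
- seismometer+spectrometer: mass 3+12=15, value 27+11=38
- drill+seismometer: mass 9+3=12, value 10+27=37
Best: 41 sci.

41 sci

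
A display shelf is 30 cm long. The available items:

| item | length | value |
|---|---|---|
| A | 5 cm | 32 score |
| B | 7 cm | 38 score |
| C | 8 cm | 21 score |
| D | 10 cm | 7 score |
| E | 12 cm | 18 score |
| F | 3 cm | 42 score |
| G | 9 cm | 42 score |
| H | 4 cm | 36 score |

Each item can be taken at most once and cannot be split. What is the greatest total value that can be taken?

Check high-value combinations within 30 cm:
- A+B+F+G+H: length 5+7+3+9+4=28, value 32+38+42+42+36=190
- A+C+F+G+H: length 5+8+3+9+4=29, value 32+21+42+42+36=173
- A+B+C+F+H: length 5+7+8+3+4=27, value 32+38+21+42+36=169
Best: 190 score.

190 score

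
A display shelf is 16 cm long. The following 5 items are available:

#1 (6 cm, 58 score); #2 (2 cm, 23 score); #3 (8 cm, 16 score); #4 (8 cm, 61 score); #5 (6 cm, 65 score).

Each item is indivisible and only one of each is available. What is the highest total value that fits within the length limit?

Check high-value combinations within 16 cm:
- #2+#4+#5: length 2+8+6=16, value 23+61+65=149
- #1+#2+#5: length 6+2+6=14, value 58+23+65=146
- #1+#2+#4: length 6+2+8=16, value 58+23+61=142
- #4+#5: length 8+6=14, value 61+65=126
- #1+#5: length 6+6=12, value 58+65=123
Best: 149 score.

149 score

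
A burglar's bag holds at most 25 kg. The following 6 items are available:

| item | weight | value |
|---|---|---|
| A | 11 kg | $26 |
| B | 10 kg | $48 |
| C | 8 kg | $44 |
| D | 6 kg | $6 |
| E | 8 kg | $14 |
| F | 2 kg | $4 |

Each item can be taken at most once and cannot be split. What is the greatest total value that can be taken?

$98

Check high-value combinations within 25 kg:
- B+C+D: weight 10+8+6=24, value 48+44+6=98
- B+C+F: weight 10+8+2=20, value 48+44+4=96
- B+C: weight 10+8=18, value 48+44=92
Best: $98.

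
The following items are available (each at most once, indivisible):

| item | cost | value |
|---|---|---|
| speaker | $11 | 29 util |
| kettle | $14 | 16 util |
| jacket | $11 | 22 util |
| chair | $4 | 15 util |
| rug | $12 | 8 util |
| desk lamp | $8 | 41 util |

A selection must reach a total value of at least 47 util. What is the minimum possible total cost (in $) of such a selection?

12

Subsets with value ≥ 47, sorted by total cost:
- chair+desk lamp: cost 12, value 56
- speaker+desk lamp: cost 19, value 70
- jacket+desk lamp: cost 19, value 63
- rug+desk lamp: cost 20, value 49
Minimum cost: 12 $.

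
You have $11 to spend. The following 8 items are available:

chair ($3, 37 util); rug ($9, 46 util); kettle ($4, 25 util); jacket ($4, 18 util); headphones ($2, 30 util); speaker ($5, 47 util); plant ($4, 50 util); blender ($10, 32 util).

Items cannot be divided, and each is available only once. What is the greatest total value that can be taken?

Check high-value combinations within $11:
- headphones+speaker+plant: cost 2+5+4=11, value 30+47+50=127
- chair+headphones+plant: cost 3+2+4=9, value 37+30+50=117
- chair+headphones+speaker: cost 3+2+5=10, value 37+30+47=114
- chair+kettle+plant: cost 3+4+4=11, value 37+25+50=112
- kettle+headphones+plant: cost 4+2+4=10, value 25+30+50=105
Best: 127 util.

127 util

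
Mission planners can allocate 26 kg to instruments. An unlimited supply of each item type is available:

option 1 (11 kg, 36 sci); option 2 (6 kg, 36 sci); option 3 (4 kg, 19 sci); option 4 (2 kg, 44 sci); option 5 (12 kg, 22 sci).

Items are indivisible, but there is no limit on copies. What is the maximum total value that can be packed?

572 sci

Best value-per-unit is option 4 at 44/2, and filling with it alone uses mass 13×2=26. No mix of the others beats 13×44 = 572.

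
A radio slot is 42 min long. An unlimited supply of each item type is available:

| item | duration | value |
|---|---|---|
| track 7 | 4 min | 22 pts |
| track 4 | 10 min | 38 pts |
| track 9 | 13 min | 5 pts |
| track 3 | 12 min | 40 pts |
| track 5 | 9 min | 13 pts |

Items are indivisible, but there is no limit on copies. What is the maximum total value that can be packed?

220 pts

Best value-per-unit is track 7 at 22/4, and filling with it alone uses duration 10×4=40. No mix of the others beats 10×22 = 220.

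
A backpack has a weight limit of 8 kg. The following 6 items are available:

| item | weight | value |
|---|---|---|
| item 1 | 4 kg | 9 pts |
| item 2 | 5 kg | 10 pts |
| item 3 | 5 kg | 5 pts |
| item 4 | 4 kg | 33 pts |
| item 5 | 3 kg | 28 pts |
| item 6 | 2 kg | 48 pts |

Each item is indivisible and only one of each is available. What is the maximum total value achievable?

Check high-value combinations within 8 kg:
- item 4+item 6: weight 4+2=6, value 33+48=81
- item 5+item 6: weight 3+2=5, value 28+48=76
- item 4+item 5: weight 4+3=7, value 33+28=61
- item 2+item 6: weight 5+2=7, value 10+48=58
Best: 81 pts.

81 pts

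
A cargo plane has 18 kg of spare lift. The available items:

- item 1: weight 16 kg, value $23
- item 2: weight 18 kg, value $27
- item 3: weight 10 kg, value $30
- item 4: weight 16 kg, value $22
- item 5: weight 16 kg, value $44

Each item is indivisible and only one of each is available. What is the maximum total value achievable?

$44

Check high-value combinations within 18 kg:
- item 5: weight 16, value 44
- item 3: weight 10, value 30
- item 2: weight 18, value 27
Best: $44.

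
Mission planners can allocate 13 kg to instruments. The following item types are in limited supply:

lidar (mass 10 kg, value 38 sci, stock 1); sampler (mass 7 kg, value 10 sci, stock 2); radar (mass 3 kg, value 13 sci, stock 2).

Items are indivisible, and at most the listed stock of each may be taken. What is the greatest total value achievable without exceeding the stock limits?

Best selections within mass 13 and stock limits:
- 1×lidar + 1×radar: mass 13, value 51
- 1×lidar: mass 10, value 38
Best: 51 sci.

51 sci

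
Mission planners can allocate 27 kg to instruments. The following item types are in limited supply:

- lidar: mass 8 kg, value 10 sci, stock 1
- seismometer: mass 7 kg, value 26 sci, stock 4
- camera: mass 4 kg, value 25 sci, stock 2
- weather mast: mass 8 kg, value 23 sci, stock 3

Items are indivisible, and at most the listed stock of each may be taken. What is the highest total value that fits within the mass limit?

103 sci

Top feasible selections:
- 3×seismometer + 1×camera: mass 25, value 103
- 2×seismometer + 2×camera: mass 22, value 102
- 2×seismometer + 1×camera + 1×weather mast: mass 26, value 100
- 1×seismometer + 2×camera + 1×weather mast: mass 23, value 99
Best: 103 sci.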